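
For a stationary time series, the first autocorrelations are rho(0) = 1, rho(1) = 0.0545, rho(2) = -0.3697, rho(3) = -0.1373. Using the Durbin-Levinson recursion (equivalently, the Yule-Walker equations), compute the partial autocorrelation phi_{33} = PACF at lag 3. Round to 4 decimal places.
\phi_{33} = -0.1041

The PACF at lag k is phi_{kk}, the last component of the solution
to the Yule-Walker system G_k phi = r_k where
  (G_k)_{ij} = rho(|i - j|), (r_k)_i = rho(i), i,j = 1..k.
Equivalently, Durbin-Levinson gives phi_{kk} iteratively:
  phi_{11} = rho(1)
  phi_{kk} = [rho(k) - sum_{j=1..k-1} phi_{k-1,j} rho(k-j)]
            / [1 - sum_{j=1..k-1} phi_{k-1,j} rho(j)],
  phi_{k,j} = phi_{k-1,j} - phi_{kk} phi_{k-1,k-j},  j = 1..k-1.
Step k = 1:
  phi_11 = rho(1) = 0.0545.
Step k = 2:
  phi_22 = [rho(2) - phi_11 rho(1)] / [1 - phi_11 rho(1)] = [-0.3697 - (0.0545)(0.0545)] / [1 - (0.0545)(0.0545)]
         = -0.37267025 / 0.99702975 = -0.37378.
  Update: phi_21 = phi_11 - phi_22 phi_11 = 0.0545 - (-0.37378)(0.0545) = 0.074871.
Step k = 3:
  phi_33 = [rho(3) - phi_21 rho(2) - phi_22 rho(1)] / [1 - phi_21 rho(1) - phi_22 rho(2)]
    numerator   = -0.1373 - (0.074871)(-0.3697) - (-0.37378)(0.0545) = -0.08924914
    denominator = 1 - (0.074871)(0.0545) - (-0.37378)(-0.3697) = 0.85773289
  phi_33 = -0.08924914 / 0.85773289 = -0.1041.
Therefore phi_{33} = -0.1041.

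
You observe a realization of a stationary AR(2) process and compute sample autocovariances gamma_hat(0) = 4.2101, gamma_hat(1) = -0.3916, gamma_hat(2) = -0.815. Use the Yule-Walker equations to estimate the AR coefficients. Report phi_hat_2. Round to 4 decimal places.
\hat\phi_{2} = -0.2040

The Yule-Walker equations for an AR(p) process read, in matrix form,
  Gamma_p phi = r_p,   with   (Gamma_p)_{ij} = gamma(|i - j|),
                       (r_p)_i = gamma(i),   i,j = 1..p.
Substitute the sample gammas (Toeplitz matrix and right-hand side of size 2):
  Gamma_p = [[4.2101, -0.3916], [-0.3916, 4.2101]]
  r_p     = [-0.3916, -0.815]
Written out:
  4.2101 phi_1 - 0.3916 phi_2 = -0.3916
  -0.3916 phi_1 + 4.2101 phi_2 = -0.815
Solve by Cramer's rule:
  det = gamma(0)^2 - gamma(1)^2 = (4.2101)^2 - (-0.3916)^2 = 17.72494201 - 0.15335056 = 17.57159145
  phi_hat_1 = [gamma(1) gamma(0) - gamma(1) gamma(2)] / det = [(-0.3916)(4.2101) - (-0.3916)(-0.815)] / 17.57159145 = -1.96782916 / 17.57159145 = -0.112
  phi_hat_2 = [gamma(0) gamma(2) - gamma(1)^2] / det = [(4.2101)(-0.815) - (-0.3916)^2] / 17.57159145 = -3.58458206 / 17.57159145 = -0.204
So phi_hat = [-0.1120, -0.2040].
Therefore phi_hat_2 = -0.2040.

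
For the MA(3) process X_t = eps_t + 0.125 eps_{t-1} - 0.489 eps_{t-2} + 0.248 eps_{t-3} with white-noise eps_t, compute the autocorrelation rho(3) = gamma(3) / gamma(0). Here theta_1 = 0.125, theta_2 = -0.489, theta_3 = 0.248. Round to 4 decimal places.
\rho(3) = 0.1884

For an MA(q) process with theta_0 = 1, the autocovariance is
  gamma(k) = sigma^2 * sum_{i=0..q-k} theta_i * theta_{i+k},
and rho(k) = gamma(k) / gamma(0). Sigma^2 cancels.
  numerator   = (1)*(0.248) = 0.248.
  denominator = (1)^2 + (0.125)^2 + (-0.489)^2 + (0.248)^2 = 1.31625.
  rho(3) = 0.248 / 1.31625 = 0.1884.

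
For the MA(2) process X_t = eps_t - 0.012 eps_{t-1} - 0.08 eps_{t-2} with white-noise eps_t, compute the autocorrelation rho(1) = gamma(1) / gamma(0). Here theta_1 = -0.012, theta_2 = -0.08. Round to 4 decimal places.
\rho(1) = -0.0110

For an MA(q) process with theta_0 = 1, the autocovariance is
  gamma(k) = sigma^2 * sum_{i=0..q-k} theta_i * theta_{i+k},
and rho(k) = gamma(k) / gamma(0). Sigma^2 cancels.
  numerator   = (1)*(-0.012) + (-0.012)*(-0.08) = -0.01104.
  denominator = (1)^2 + (-0.012)^2 + (-0.08)^2 = 1.006544.
  rho(1) = -0.01104 / 1.006544 = -0.0110.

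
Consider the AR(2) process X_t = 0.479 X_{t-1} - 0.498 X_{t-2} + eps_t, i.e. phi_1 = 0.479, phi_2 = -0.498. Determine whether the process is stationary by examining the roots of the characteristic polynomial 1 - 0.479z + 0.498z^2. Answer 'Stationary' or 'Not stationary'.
\text{Stationary}

The AR(p) characteristic polynomial is P(z) = 1 - 0.479z + 0.498z^2.
Stationarity requires all roots to lie outside the unit circle, i.e. |z| > 1 for every root.
Set 1 + (-0.479) z + (0.498) z^2 = 0, i.e. a z^2 + b z + c = 0 with a = 0.498, b = -0.479, c = 1.
Discriminant D = b^2 - 4ac = (-0.479)^2 - 4*(0.498)*1 = 0.229441 - (1.992) = -1.762559.
D < 0, so the roots are the complex-conjugate pair z = (-b +/- i sqrt(-D)) / (2a) = 0.4809 +/- 1.3329i.
For a conjugate pair |z|^2 = z * conj(z) = (product of roots) = c/a = 1/(0.498) = 2.008032, so |z| = sqrt(2.008032) = 1.4171 for both roots.
Moduli of all roots: 1.4171, 1.4171.
All moduli strictly greater than 1? Yes.
Verdict: Stationary.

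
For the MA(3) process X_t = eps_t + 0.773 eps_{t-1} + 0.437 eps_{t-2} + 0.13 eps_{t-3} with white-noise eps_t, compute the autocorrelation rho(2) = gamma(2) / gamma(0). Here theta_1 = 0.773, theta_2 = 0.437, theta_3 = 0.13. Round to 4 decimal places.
\rho(2) = 0.2977

For an MA(q) process with theta_0 = 1, the autocovariance is
  gamma(k) = sigma^2 * sum_{i=0..q-k} theta_i * theta_{i+k},
and rho(k) = gamma(k) / gamma(0). Sigma^2 cancels.
  numerator   = (1)*(0.437) + (0.773)*(0.13) = 0.53749.
  denominator = (1)^2 + (0.773)^2 + (0.437)^2 + (0.13)^2 = 1.805398.
  rho(2) = 0.53749 / 1.805398 = 0.2977.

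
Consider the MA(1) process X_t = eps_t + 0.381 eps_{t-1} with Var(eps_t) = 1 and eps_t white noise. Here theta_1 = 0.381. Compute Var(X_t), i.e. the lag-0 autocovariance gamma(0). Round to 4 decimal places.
\gamma(0) = 1.1452

For an MA(q) process X_t = eps_t + sum_i theta_i eps_{t-i} with
Var(eps_t) = sigma^2, the variance is
  gamma(0) = sigma^2 * (1 + sum_i theta_i^2).
  sum_i theta_i^2 = (0.381)^2 = 0.145161.
  gamma(0) = 1 * (1 + 0.145161) = 1 * 1.145161 = 1.145161, which rounds to 1.1452.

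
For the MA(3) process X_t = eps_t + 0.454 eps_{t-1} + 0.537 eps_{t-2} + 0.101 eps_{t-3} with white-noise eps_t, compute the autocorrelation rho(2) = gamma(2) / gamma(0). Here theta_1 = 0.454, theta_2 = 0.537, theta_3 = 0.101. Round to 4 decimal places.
\rho(2) = 0.3874

For an MA(q) process with theta_0 = 1, the autocovariance is
  gamma(k) = sigma^2 * sum_{i=0..q-k} theta_i * theta_{i+k},
and rho(k) = gamma(k) / gamma(0). Sigma^2 cancels.
  numerator   = (1)*(0.537) + (0.454)*(0.101) = 0.582854.
  denominator = (1)^2 + (0.454)^2 + (0.537)^2 + (0.101)^2 = 1.504686.
  rho(2) = 0.582854 / 1.504686 = 0.3874.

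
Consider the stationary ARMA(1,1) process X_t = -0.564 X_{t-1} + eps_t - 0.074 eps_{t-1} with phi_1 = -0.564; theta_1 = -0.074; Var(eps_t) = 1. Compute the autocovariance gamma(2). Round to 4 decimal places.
\gamma(2) = 0.5497

Multiply the model equation by X_{t-k} and take expectations. With theta_0 = psi_0 = 1 and psi_j the MA(infinity) weights, this gives
  gamma(k) - sum_i phi_i gamma(k-i) = c_k,
  c_k = sigma^2 * sum_{j=k..q} theta_j psi_{j-k}   (c_k = 0 for k > q),
using gamma(-m) = gamma(m).
psi-weights needed (psi_j = theta_j + sum_i phi_i psi_{j-i}):
  psi_1 = theta_1 + phi_1 = -0.074 + (-0.564) = -0.638
Right-hand sides:
  c_0 = sigma^2 (1 + theta_1 psi_1) = 1 * (1 + (-0.074)(-0.638)) = 1 * 1.047212 = 1.047212
  c_1 = sigma^2 theta_1 = 1 * (-0.074) = -0.074
  c_2 = 0
Equations for k = 0 and k = 1 (AR order 1):
  gamma(0) = phi_1 gamma(1) + c_0
  gamma(1) = phi_1 gamma(0) + c_1
Substituting the second into the first: gamma(0) (1 - phi_1^2) = c_0 + phi_1 c_1, so
  gamma(0) = (c_0 + phi_1 c_1) / (1 - phi_1^2) = (1.047212 + (-0.564)(-0.074)) / (1 - (-0.564)^2) = 1.088948 / 0.681904 = 1.596923.
  gamma(1) = phi_1 gamma(0) + c_1 = (-0.564)(1.596923) + (-0.074) = -0.974664.
For k = 2 (> q): gamma(2) = phi_1 gamma(1) = (-0.564)(-0.974664) = 0.549711.
Therefore gamma(2) = 0.5497 (to 4 decimal places).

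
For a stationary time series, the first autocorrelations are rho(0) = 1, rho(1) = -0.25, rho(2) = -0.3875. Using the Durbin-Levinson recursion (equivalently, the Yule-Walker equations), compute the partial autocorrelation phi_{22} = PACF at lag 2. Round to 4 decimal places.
\phi_{22} = -0.4800

The PACF at lag k is phi_{kk}, the last component of the solution
to the Yule-Walker system G_k phi = r_k where
  (G_k)_{ij} = rho(|i - j|), (r_k)_i = rho(i), i,j = 1..k.
Equivalently, Durbin-Levinson gives phi_{kk} iteratively:
  phi_{11} = rho(1)
  phi_{kk} = [rho(k) - sum_{j=1..k-1} phi_{k-1,j} rho(k-j)]
            / [1 - sum_{j=1..k-1} phi_{k-1,j} rho(j)],
  phi_{k,j} = phi_{k-1,j} - phi_{kk} phi_{k-1,k-j},  j = 1..k-1.
Step k = 1:
  phi_11 = rho(1) = -0.25.
Step k = 2:
  phi_22 = [rho(2) - phi_11 rho(1)] / [1 - phi_11 rho(1)] = [-0.3875 - (-0.25)(-0.25)] / [1 - (-0.25)(-0.25)]
         = -0.45 / 0.9375 = -0.48.
Therefore phi_{22} = -0.4800.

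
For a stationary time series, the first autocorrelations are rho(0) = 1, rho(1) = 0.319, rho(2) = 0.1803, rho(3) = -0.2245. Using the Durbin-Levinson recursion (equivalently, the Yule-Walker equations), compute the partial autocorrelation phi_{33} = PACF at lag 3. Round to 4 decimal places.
\phi_{33} = -0.3420

The PACF at lag k is phi_{kk}, the last component of the solution
to the Yule-Walker system G_k phi = r_k where
  (G_k)_{ij} = rho(|i - j|), (r_k)_i = rho(i), i,j = 1..k.
Equivalently, Durbin-Levinson gives phi_{kk} iteratively:
  phi_{11} = rho(1)
  phi_{kk} = [rho(k) - sum_{j=1..k-1} phi_{k-1,j} rho(k-j)]
            / [1 - sum_{j=1..k-1} phi_{k-1,j} rho(j)],
  phi_{k,j} = phi_{k-1,j} - phi_{kk} phi_{k-1,k-j},  j = 1..k-1.
Step k = 1:
  phi_11 = rho(1) = 0.319.
Step k = 2:
  phi_22 = [rho(2) - phi_11 rho(1)] / [1 - phi_11 rho(1)] = [0.1803 - (0.319)(0.319)] / [1 - (0.319)(0.319)]
         = 0.078539 / 0.898239 = 0.087437.
  Update: phi_21 = phi_11 - phi_22 phi_11 = 0.319 - (0.087437)(0.319) = 0.291108.
Step k = 3:
  phi_33 = [rho(3) - phi_21 rho(2) - phi_22 rho(1)] / [1 - phi_21 rho(1) - phi_22 rho(2)]
    numerator   = -0.2245 - (0.291108)(0.1803) - (0.087437)(0.319) = -0.30487901
    denominator = 1 - (0.291108)(0.319) - (0.087437)(0.1803) = 0.89137181
  phi_33 = -0.30487901 / 0.89137181 = -0.342.
Therefore phi_{33} = -0.3420.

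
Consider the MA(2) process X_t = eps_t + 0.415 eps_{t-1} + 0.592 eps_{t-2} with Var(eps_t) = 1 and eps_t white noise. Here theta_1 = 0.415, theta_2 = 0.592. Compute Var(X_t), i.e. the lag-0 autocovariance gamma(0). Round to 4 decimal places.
\gamma(0) = 1.5227

For an MA(q) process X_t = eps_t + sum_i theta_i eps_{t-i} with
Var(eps_t) = sigma^2, the variance is
  gamma(0) = sigma^2 * (1 + sum_i theta_i^2).
  sum_i theta_i^2 = (0.415)^2 + (0.592)^2 = 0.172225 + 0.350464 = 0.522689.
  gamma(0) = 1 * (1 + 0.522689) = 1 * 1.522689 = 1.522689, which rounds to 1.5227.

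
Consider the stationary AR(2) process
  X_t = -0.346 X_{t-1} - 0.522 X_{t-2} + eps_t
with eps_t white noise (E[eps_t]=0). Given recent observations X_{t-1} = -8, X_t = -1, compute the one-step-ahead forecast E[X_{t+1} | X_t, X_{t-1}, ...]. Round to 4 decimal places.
E[X_{t+1} \mid \mathcal F_t] = 4.5220

For an AR(p) model X_t = c + sum_i phi_i X_{t-i} + eps_t, the
one-step-ahead conditional mean is
  E[X_{t+1} | X_t, ...] = c + sum_i phi_i X_{t+1-i}.
Substitute known values:
  E[X_{t+1} | ...] = (-0.346) * (-1) + (-0.522) * (-8)
                   = 4.5220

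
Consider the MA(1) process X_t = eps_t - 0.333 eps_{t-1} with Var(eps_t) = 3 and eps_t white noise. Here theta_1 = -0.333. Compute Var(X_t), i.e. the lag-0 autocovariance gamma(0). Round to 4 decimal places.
\gamma(0) = 3.3327

For an MA(q) process X_t = eps_t + sum_i theta_i eps_{t-i} with
Var(eps_t) = sigma^2, the variance is
  gamma(0) = sigma^2 * (1 + sum_i theta_i^2).
  sum_i theta_i^2 = (-0.333)^2 = 0.110889.
  gamma(0) = 3 * (1 + 0.110889) = 3 * 1.110889 = 3.332667, which rounds to 3.3327.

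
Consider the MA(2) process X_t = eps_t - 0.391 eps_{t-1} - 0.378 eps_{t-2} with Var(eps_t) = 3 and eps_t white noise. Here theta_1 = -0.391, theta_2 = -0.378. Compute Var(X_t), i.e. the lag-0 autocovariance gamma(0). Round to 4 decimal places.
\gamma(0) = 3.8873

For an MA(q) process X_t = eps_t + sum_i theta_i eps_{t-i} with
Var(eps_t) = sigma^2, the variance is
  gamma(0) = sigma^2 * (1 + sum_i theta_i^2).
  sum_i theta_i^2 = (-0.391)^2 + (-0.378)^2 = 0.152881 + 0.142884 = 0.295765.
  gamma(0) = 3 * (1 + 0.295765) = 3 * 1.295765 = 3.887295, which rounds to 3.8873.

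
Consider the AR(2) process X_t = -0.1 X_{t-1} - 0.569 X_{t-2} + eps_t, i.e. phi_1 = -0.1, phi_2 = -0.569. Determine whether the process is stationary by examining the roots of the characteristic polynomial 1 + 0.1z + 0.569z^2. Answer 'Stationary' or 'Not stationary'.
\text{Stationary}

The AR(p) characteristic polynomial is P(z) = 1 + 0.1z + 0.569z^2.
Stationarity requires all roots to lie outside the unit circle, i.e. |z| > 1 for every root.
Set 1 + (0.1) z + (0.569) z^2 = 0, i.e. a z^2 + b z + c = 0 with a = 0.569, b = 0.1, c = 1.
Discriminant D = b^2 - 4ac = (0.1)^2 - 4*(0.569)*1 = 0.01 - (2.276) = -2.266.
D < 0, so the roots are the complex-conjugate pair z = (-b +/- i sqrt(-D)) / (2a) = -0.0879 +/- 1.3228i.
For a conjugate pair |z|^2 = z * conj(z) = (product of roots) = c/a = 1/(0.569) = 1.757469, so |z| = sqrt(1.757469) = 1.3257 for both roots.
Moduli of all roots: 1.3257, 1.3257.
All moduli strictly greater than 1? Yes.
Verdict: Stationary.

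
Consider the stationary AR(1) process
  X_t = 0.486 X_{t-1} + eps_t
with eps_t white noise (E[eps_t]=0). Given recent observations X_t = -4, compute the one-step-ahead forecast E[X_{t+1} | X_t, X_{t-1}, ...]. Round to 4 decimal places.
E[X_{t+1} \mid \mathcal F_t] = -1.9440

For an AR(p) model X_t = c + sum_i phi_i X_{t-i} + eps_t, the
one-step-ahead conditional mean is
  E[X_{t+1} | X_t, ...] = c + sum_i phi_i X_{t+1-i}.
Substitute known values:
  E[X_{t+1} | ...] = (0.486) * (-4)
                   = -1.9440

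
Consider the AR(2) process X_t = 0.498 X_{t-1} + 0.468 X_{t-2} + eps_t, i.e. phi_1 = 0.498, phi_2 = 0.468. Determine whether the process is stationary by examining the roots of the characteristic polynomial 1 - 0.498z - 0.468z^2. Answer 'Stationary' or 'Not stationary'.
\text{Stationary}

The AR(p) characteristic polynomial is P(z) = 1 - 0.498z - 0.468z^2.
Stationarity requires all roots to lie outside the unit circle, i.e. |z| > 1 for every root.
Set 1 + (-0.498) z + (-0.468) z^2 = 0, i.e. a z^2 + b z + c = 0 with a = -0.468, b = -0.498, c = 1.
Discriminant D = b^2 - 4ac = (-0.498)^2 - 4*(-0.468)*1 = 0.248004 - (-1.872) = 2.120004.
D >= 0, so the roots are real: z = (-b +/- sqrt(D)) / (2a) = (0.498 +/- 1.456023) / (-0.936).
  z_1 = (0.498 + 1.456023) / (-0.936) = -2.0876,   |z_1| = 2.0876.
  z_2 = (0.498 - 1.456023) / (-0.936) = 1.0235,   |z_2| = 1.0235.
Moduli of all roots: 2.0876, 1.0235.
All moduli strictly greater than 1? Yes.
Verdict: Stationary.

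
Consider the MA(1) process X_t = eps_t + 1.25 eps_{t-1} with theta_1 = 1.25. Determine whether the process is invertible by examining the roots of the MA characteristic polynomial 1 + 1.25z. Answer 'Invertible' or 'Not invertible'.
\text{Not invertible}

The MA(q) characteristic polynomial is P(z) = 1 + 1.25z.
Invertibility requires all roots to lie outside the unit circle, i.e. |z| > 1 for every root.
This is linear in z: 1 + (1.25) z = 0  =>  z = -1/(1.25) = -0.8,  |z| = 0.8.
Moduli of all roots: 0.8000.
All moduli strictly greater than 1? No.
Verdict: Not invertible.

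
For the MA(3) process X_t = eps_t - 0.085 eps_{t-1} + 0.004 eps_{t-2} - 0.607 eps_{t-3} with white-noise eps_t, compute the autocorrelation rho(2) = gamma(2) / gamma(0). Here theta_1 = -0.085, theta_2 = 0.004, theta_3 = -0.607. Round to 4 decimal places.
\rho(2) = 0.0404

For an MA(q) process with theta_0 = 1, the autocovariance is
  gamma(k) = sigma^2 * sum_{i=0..q-k} theta_i * theta_{i+k},
and rho(k) = gamma(k) / gamma(0). Sigma^2 cancels.
  numerator   = (1)*(0.004) + (-0.085)*(-0.607) = 0.055595.
  denominator = (1)^2 + (-0.085)^2 + (0.004)^2 + (-0.607)^2 = 1.37569.
  rho(2) = 0.055595 / 1.37569 = 0.0404.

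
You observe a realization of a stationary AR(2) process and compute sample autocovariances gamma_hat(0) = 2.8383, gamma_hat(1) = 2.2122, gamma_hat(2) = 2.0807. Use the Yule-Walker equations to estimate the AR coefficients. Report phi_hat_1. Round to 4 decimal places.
\hat\phi_{1} = 0.5300

The Yule-Walker equations for an AR(p) process read, in matrix form,
  Gamma_p phi = r_p,   with   (Gamma_p)_{ij} = gamma(|i - j|),
                       (r_p)_i = gamma(i),   i,j = 1..p.
Substitute the sample gammas (Toeplitz matrix and right-hand side of size 2):
  Gamma_p = [[2.8383, 2.2122], [2.2122, 2.8383]]
  r_p     = [2.2122, 2.0807]
Written out:
  2.8383 phi_1 + 2.2122 phi_2 = 2.2122
  2.2122 phi_1 + 2.8383 phi_2 = 2.0807
Solve by Cramer's rule:
  det = gamma(0)^2 - gamma(1)^2 = (2.8383)^2 - (2.2122)^2 = 8.05594689 - 4.89382884 = 3.16211805
  phi_hat_1 = [gamma(1) gamma(0) - gamma(1) gamma(2)] / det = [(2.2122)(2.8383) - (2.2122)(2.0807)] / 3.16211805 = 1.67596272 / 3.16211805 = 0.53
  phi_hat_2 = [gamma(0) gamma(2) - gamma(1)^2] / det = [(2.8383)(2.0807) - (2.2122)^2] / 3.16211805 = 1.01182197 / 3.16211805 = 0.32
So phi_hat = [0.5300, 0.3200].
Therefore phi_hat_1 = 0.5300.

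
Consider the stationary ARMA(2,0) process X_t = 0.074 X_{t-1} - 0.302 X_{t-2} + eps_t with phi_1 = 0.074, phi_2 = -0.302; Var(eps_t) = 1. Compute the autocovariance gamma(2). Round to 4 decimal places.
\gamma(2) = -0.3287

Multiply the model equation by X_{t-k} and take expectations. With theta_0 = psi_0 = 1 and psi_j the MA(infinity) weights, this gives
  gamma(k) - sum_i phi_i gamma(k-i) = c_k,
  c_k = sigma^2 * sum_{j=k..q} theta_j psi_{j-k}   (c_k = 0 for k > q),
using gamma(-m) = gamma(m).
Pure AR (q = 0): c_0 = sigma^2 = 1, c_k = 0 for k >= 1.
Equations for k = 0, 1, 2 (AR order 2, c_2 = 0):
  (E0) gamma(0) = phi_1 gamma(1) + phi_2 gamma(2) + c_0
  (E1) gamma(1) = phi_1 gamma(0) + phi_2 gamma(1) + c_1
  (E2) gamma(2) = phi_1 gamma(1) + phi_2 gamma(0)
From (E1): gamma(1) = A gamma(0) + B with
  A = phi_1 / (1 - phi_2) = 0.074 / 1.302 = 0.056836,   B = c_1 / (1 - phi_2) = 0 / 1.302 = 0.
Insert (E2) into (E0): gamma(0) (1 - phi_2^2) = phi_1 (1 + phi_2) gamma(1) + c_0.
  phi_1 (1 + phi_2) = (0.074)(0.698) = 0.051652,   1 - phi_2^2 = 0.908796.
Replace gamma(1) by A gamma(0) + B and collect gamma(0):
  gamma(0) [0.908796 - (0.051652)(0.056836)] = c_0 = 1
  gamma(0) * 0.90586 = 1
  gamma(0) = 1 / 0.90586 = 1.103923.
  gamma(1) = A gamma(0) = (0.056836)(1.103923) = 0.062742.
  gamma(2) = phi_1 gamma(1) + phi_2 gamma(0) = (0.074)(0.062742) + (-0.302)(1.103923) = -0.328742.
Therefore gamma(2) = -0.3287 (to 4 decimal places).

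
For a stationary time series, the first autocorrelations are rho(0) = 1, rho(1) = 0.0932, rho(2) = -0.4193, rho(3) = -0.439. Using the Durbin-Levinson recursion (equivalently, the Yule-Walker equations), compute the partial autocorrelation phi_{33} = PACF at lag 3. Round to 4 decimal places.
\phi_{33} = -0.4250

The PACF at lag k is phi_{kk}, the last component of the solution
to the Yule-Walker system G_k phi = r_k where
  (G_k)_{ij} = rho(|i - j|), (r_k)_i = rho(i), i,j = 1..k.
Equivalently, Durbin-Levinson gives phi_{kk} iteratively:
  phi_{11} = rho(1)
  phi_{kk} = [rho(k) - sum_{j=1..k-1} phi_{k-1,j} rho(k-j)]
            / [1 - sum_{j=1..k-1} phi_{k-1,j} rho(j)],
  phi_{k,j} = phi_{k-1,j} - phi_{kk} phi_{k-1,k-j},  j = 1..k-1.
Step k = 1:
  phi_11 = rho(1) = 0.0932.
Step k = 2:
  phi_22 = [rho(2) - phi_11 rho(1)] / [1 - phi_11 rho(1)] = [-0.4193 - (0.0932)(0.0932)] / [1 - (0.0932)(0.0932)]
         = -0.42798624 / 0.99131376 = -0.431736.
  Update: phi_21 = phi_11 - phi_22 phi_11 = 0.0932 - (-0.431736)(0.0932) = 0.133438.
Step k = 3:
  phi_33 = [rho(3) - phi_21 rho(2) - phi_22 rho(1)] / [1 - phi_21 rho(1) - phi_22 rho(2)]
    numerator   = -0.439 - (0.133438)(-0.4193) - (-0.431736)(0.0932) = -0.34281168
    denominator = 1 - (0.133438)(0.0932) - (-0.431736)(-0.4193) = 0.80653652
  phi_33 = -0.34281168 / 0.80653652 = -0.425.
Therefore phi_{33} = -0.4250.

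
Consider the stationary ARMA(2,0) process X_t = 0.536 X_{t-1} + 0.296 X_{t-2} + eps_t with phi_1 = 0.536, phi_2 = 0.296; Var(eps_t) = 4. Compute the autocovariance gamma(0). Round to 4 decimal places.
\gamma(0) = 10.4303

Multiply the model equation by X_{t-k} and take expectations. With theta_0 = psi_0 = 1 and psi_j the MA(infinity) weights, this gives
  gamma(k) - sum_i phi_i gamma(k-i) = c_k,
  c_k = sigma^2 * sum_{j=k..q} theta_j psi_{j-k}   (c_k = 0 for k > q),
using gamma(-m) = gamma(m).
Pure AR (q = 0): c_0 = sigma^2 = 4, c_k = 0 for k >= 1.
Equations for k = 0, 1, 2 (AR order 2, c_2 = 0):
  (E0) gamma(0) = phi_1 gamma(1) + phi_2 gamma(2) + c_0
  (E1) gamma(1) = phi_1 gamma(0) + phi_2 gamma(1) + c_1
  (E2) gamma(2) = phi_1 gamma(1) + phi_2 gamma(0)
From (E1): gamma(1) = A gamma(0) + B with
  A = phi_1 / (1 - phi_2) = 0.536 / 0.704 = 0.761364,   B = c_1 / (1 - phi_2) = 0 / 0.704 = 0.
Insert (E2) into (E0): gamma(0) (1 - phi_2^2) = phi_1 (1 + phi_2) gamma(1) + c_0.
  phi_1 (1 + phi_2) = (0.536)(1.296) = 0.694656,   1 - phi_2^2 = 0.912384.
Replace gamma(1) by A gamma(0) + B and collect gamma(0):
  gamma(0) [0.912384 - (0.694656)(0.761364)] = c_0 = 4
  gamma(0) * 0.383498 = 4
  gamma(0) = 4 / 0.383498 = 10.430297.
Therefore gamma(0) = 10.4303 (to 4 decimal places).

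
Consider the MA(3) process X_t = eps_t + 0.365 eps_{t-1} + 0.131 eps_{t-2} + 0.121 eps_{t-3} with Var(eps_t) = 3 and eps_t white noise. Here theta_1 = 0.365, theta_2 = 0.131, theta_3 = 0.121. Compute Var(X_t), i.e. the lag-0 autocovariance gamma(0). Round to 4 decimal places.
\gamma(0) = 3.4951

For an MA(q) process X_t = eps_t + sum_i theta_i eps_{t-i} with
Var(eps_t) = sigma^2, the variance is
  gamma(0) = sigma^2 * (1 + sum_i theta_i^2).
  sum_i theta_i^2 = (0.365)^2 + (0.131)^2 + (0.121)^2 = 0.133225 + 0.017161 + 0.014641 = 0.165027.
  gamma(0) = 3 * (1 + 0.165027) = 3 * 1.165027 = 3.495081, which rounds to 3.4951.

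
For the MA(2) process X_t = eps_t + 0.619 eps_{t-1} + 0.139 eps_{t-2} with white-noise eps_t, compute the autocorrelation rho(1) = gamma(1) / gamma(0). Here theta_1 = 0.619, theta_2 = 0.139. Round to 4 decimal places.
\rho(1) = 0.5027

For an MA(q) process with theta_0 = 1, the autocovariance is
  gamma(k) = sigma^2 * sum_{i=0..q-k} theta_i * theta_{i+k},
and rho(k) = gamma(k) / gamma(0). Sigma^2 cancels.
  numerator   = (1)*(0.619) + (0.619)*(0.139) = 0.705041.
  denominator = (1)^2 + (0.619)^2 + (0.139)^2 = 1.402482.
  rho(1) = 0.705041 / 1.402482 = 0.5027.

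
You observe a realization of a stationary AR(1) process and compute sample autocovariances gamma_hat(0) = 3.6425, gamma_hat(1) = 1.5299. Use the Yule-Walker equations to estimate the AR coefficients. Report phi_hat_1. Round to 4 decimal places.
\hat\phi_{1} = 0.4200

The Yule-Walker equations for an AR(p) process read, in matrix form,
  Gamma_p phi = r_p,   with   (Gamma_p)_{ij} = gamma(|i - j|),
                       (r_p)_i = gamma(i),   i,j = 1..p.
Substitute the sample gammas (Toeplitz matrix and right-hand side of size 1):
  Gamma_p = [[3.6425]]
  r_p     = [1.5299]
With p = 1 this is the single equation gamma(0) phi_1 = gamma(1):
  phi_hat_1 = gamma(1) / gamma(0) = 1.5299 / 3.6425 = 0.4200.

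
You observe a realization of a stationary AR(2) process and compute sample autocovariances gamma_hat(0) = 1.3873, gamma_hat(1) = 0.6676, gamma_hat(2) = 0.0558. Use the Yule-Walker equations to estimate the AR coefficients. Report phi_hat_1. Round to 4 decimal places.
\hat\phi_{1} = 0.6011

The Yule-Walker equations for an AR(p) process read, in matrix form,
  Gamma_p phi = r_p,   with   (Gamma_p)_{ij} = gamma(|i - j|),
                       (r_p)_i = gamma(i),   i,j = 1..p.
Substitute the sample gammas (Toeplitz matrix and right-hand side of size 2):
  Gamma_p = [[1.3873, 0.6676], [0.6676, 1.3873]]
  r_p     = [0.6676, 0.0558]
Written out:
  1.3873 phi_1 + 0.6676 phi_2 = 0.6676
  0.6676 phi_1 + 1.3873 phi_2 = 0.0558
Solve by Cramer's rule:
  det = gamma(0)^2 - gamma(1)^2 = (1.3873)^2 - (0.6676)^2 = 1.92460129 - 0.44568976 = 1.47891153
  phi_hat_1 = [gamma(1) gamma(0) - gamma(1) gamma(2)] / det = [(0.6676)(1.3873) - (0.6676)(0.0558)] / 1.47891153 = 0.8889094 / 1.47891153 = 0.6011
  phi_hat_2 = [gamma(0) gamma(2) - gamma(1)^2] / det = [(1.3873)(0.0558) - (0.6676)^2] / 1.47891153 = -0.36827842 / 1.47891153 = -0.249
So phi_hat = [0.6011, -0.2490].
Therefore phi_hat_1 = 0.6011.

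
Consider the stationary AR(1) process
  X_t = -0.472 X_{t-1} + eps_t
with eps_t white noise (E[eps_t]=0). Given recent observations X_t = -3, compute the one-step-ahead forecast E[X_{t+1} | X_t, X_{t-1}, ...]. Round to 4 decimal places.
E[X_{t+1} \mid \mathcal F_t] = 1.4160

For an AR(p) model X_t = c + sum_i phi_i X_{t-i} + eps_t, the
one-step-ahead conditional mean is
  E[X_{t+1} | X_t, ...] = c + sum_i phi_i X_{t+1-i}.
Substitute known values:
  E[X_{t+1} | ...] = (-0.472) * (-3)
                   = 1.4160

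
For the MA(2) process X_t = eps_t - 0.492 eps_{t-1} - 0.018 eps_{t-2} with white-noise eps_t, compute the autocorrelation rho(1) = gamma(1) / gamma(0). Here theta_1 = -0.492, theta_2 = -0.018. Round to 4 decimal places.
\rho(1) = -0.3889

For an MA(q) process with theta_0 = 1, the autocovariance is
  gamma(k) = sigma^2 * sum_{i=0..q-k} theta_i * theta_{i+k},
and rho(k) = gamma(k) / gamma(0). Sigma^2 cancels.
  numerator   = (1)*(-0.492) + (-0.492)*(-0.018) = -0.483144.
  denominator = (1)^2 + (-0.492)^2 + (-0.018)^2 = 1.242388.
  rho(1) = -0.483144 / 1.242388 = -0.3889.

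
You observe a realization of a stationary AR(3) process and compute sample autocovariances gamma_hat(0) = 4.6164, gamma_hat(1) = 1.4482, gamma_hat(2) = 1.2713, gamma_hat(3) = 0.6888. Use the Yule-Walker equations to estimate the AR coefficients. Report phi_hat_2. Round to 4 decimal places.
\hat\phi_{2} = 0.1910

The Yule-Walker equations for an AR(p) process read, in matrix form,
  Gamma_p phi = r_p,   with   (Gamma_p)_{ij} = gamma(|i - j|),
                       (r_p)_i = gamma(i),   i,j = 1..p.
Substitute the sample gammas (Toeplitz matrix and right-hand side of size 3):
  Gamma_p = [[4.6164, 1.4482, 1.2713], [1.4482, 4.6164, 1.4482], [1.2713, 1.4482, 4.6164]]
  r_p     = [1.4482, 1.2713, 0.6888]
Written out (R1..R3):
  (R1) 4.6164 phi_1 + 1.4482 phi_2 + 1.2713 phi_3 = 1.4482
  (R2) 1.4482 phi_1 + 4.6164 phi_2 + 1.4482 phi_3 = 1.2713
  (R3) 1.2713 phi_1 + 1.4482 phi_2 + 4.6164 phi_3 = 0.6888
Gaussian elimination:
  R2 <- R2 - (1.4482/4.6164) R1 = R2 - (0.313708) R1:  4.162089 phi_2 + 1.049383 phi_3 = 0.816989
  R3 <- R3 - (1.2713/4.6164) R1 = R3 - (0.275388) R1:  1.049383 phi_2 + 4.2663 phi_3 = 0.289983
  R3 <- R3 - (1.049383/4.162089) R2 = R3 - (0.252129) R2:  4.001719 phi_3 = 0.083997
Back-substitution:
  phi_hat_3 = 0.083997 / 4.001719 = 0.02099
  phi_hat_2 = (0.816989 - (1.049383)(0.02099)) / 4.162089 = 0.191001
  phi_hat_1 = (1.4482 - (1.4482)(0.191001) - (1.2713)(0.02099)) / 4.6164 = 0.248009
So phi_hat = [0.2480, 0.1910, 0.0210].
Therefore phi_hat_2 = 0.1910.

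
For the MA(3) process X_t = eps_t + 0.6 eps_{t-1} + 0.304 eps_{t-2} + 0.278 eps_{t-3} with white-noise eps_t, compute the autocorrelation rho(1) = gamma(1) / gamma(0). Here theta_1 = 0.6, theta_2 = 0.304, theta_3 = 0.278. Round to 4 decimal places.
\rho(1) = 0.5667

For an MA(q) process with theta_0 = 1, the autocovariance is
  gamma(k) = sigma^2 * sum_{i=0..q-k} theta_i * theta_{i+k},
and rho(k) = gamma(k) / gamma(0). Sigma^2 cancels.
  numerator   = (1)*(0.6) + (0.6)*(0.304) + (0.304)*(0.278) = 0.866912.
  denominator = (1)^2 + (0.6)^2 + (0.304)^2 + (0.278)^2 = 1.5297.
  rho(1) = 0.866912 / 1.5297 = 0.5667.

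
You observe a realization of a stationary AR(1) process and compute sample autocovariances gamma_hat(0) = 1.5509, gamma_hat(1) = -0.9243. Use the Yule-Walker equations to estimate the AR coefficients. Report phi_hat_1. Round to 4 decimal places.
\hat\phi_{1} = -0.5960

The Yule-Walker equations for an AR(p) process read, in matrix form,
  Gamma_p phi = r_p,   with   (Gamma_p)_{ij} = gamma(|i - j|),
                       (r_p)_i = gamma(i),   i,j = 1..p.
Substitute the sample gammas (Toeplitz matrix and right-hand side of size 1):
  Gamma_p = [[1.5509]]
  r_p     = [-0.9243]
With p = 1 this is the single equation gamma(0) phi_1 = gamma(1):
  phi_hat_1 = gamma(1) / gamma(0) = -0.9243 / 1.5509 = -0.5960.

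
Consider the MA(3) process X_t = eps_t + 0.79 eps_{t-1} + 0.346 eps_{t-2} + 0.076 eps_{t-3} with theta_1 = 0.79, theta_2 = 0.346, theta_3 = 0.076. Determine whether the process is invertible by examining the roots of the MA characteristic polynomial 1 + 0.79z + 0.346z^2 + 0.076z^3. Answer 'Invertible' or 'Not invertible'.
\text{Invertible}

The MA(q) characteristic polynomial is P(z) = 1 + 0.79z + 0.346z^2 + 0.076z^3.
Invertibility requires all roots to lie outside the unit circle, i.e. |z| > 1 for every root.
Degree 3: look for a simple real root z0 first, then factor out (1 - z/z0) and solve the remaining quadratic.
Testing z0 = -2.5: P(-2.5) = 1 + (0.79)(-2.5) + (0.346)(-2.5)^2 + (0.076)(-2.5)^3
  = 1 + (-1.975) + (2.1625) + (-1.1875) = 0.  So z_0 = -2.5 is a root, |z_0| = 2.5.
Divide out the factor (1 + 0.4 z) = (1 - z/z0) (since 1/z0 = -0.4):
  P(z) = (1 + 0.4 z)(1 + (0.39) z + (0.19) z^2)
  [check: z-coef 0.39 - (-0.4) = 0.79; z^2-coef 0.19 - (-0.4)(0.39) = 0.346; z^3-coef -(-0.4)(0.19) = 0.076.]
Remaining roots from the quadratic factor 1 + (0.39) z + (0.19) z^2:
  Set 1 + (0.39) z + (0.19) z^2 = 0, i.e. a z^2 + b z + c = 0 with a = 0.19, b = 0.39, c = 1.
  Discriminant D = b^2 - 4ac = (0.39)^2 - 4*(0.19)*1 = 0.1521 - (0.76) = -0.6079.
  D < 0, so the roots are the complex-conjugate pair z = (-b +/- i sqrt(-D)) / (2a) = -1.0263 +/- 2.0518i.
  For a conjugate pair |z|^2 = z * conj(z) = (product of roots) = c/a = 1/(0.19) = 5.263158, so |z| = sqrt(5.263158) = 2.2942 for both roots.
Moduli of all roots: 2.5000, 2.2942, 2.2942.
All moduli strictly greater than 1? Yes.
Verdict: Invertible.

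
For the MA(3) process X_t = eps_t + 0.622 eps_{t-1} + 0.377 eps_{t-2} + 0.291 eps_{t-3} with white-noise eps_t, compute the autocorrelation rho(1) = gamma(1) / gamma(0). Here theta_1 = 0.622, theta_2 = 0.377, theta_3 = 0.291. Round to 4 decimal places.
\rho(1) = 0.5988

For an MA(q) process with theta_0 = 1, the autocovariance is
  gamma(k) = sigma^2 * sum_{i=0..q-k} theta_i * theta_{i+k},
and rho(k) = gamma(k) / gamma(0). Sigma^2 cancels.
  numerator   = (1)*(0.622) + (0.622)*(0.377) + (0.377)*(0.291) = 0.966201.
  denominator = (1)^2 + (0.622)^2 + (0.377)^2 + (0.291)^2 = 1.613694.
  rho(1) = 0.966201 / 1.613694 = 0.5988.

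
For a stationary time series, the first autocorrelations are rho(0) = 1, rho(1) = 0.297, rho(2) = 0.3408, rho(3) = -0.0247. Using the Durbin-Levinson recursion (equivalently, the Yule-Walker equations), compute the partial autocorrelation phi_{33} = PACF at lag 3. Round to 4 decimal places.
\phi_{33} = -0.2140

The PACF at lag k is phi_{kk}, the last component of the solution
to the Yule-Walker system G_k phi = r_k where
  (G_k)_{ij} = rho(|i - j|), (r_k)_i = rho(i), i,j = 1..k.
Equivalently, Durbin-Levinson gives phi_{kk} iteratively:
  phi_{11} = rho(1)
  phi_{kk} = [rho(k) - sum_{j=1..k-1} phi_{k-1,j} rho(k-j)]
            / [1 - sum_{j=1..k-1} phi_{k-1,j} rho(j)],
  phi_{k,j} = phi_{k-1,j} - phi_{kk} phi_{k-1,k-j},  j = 1..k-1.
Step k = 1:
  phi_11 = rho(1) = 0.297.
Step k = 2:
  phi_22 = [rho(2) - phi_11 rho(1)] / [1 - phi_11 rho(1)] = [0.3408 - (0.297)(0.297)] / [1 - (0.297)(0.297)]
         = 0.252591 / 0.911791 = 0.277027.
  Update: phi_21 = phi_11 - phi_22 phi_11 = 0.297 - (0.277027)(0.297) = 0.214723.
Step k = 3:
  phi_33 = [rho(3) - phi_21 rho(2) - phi_22 rho(1)] / [1 - phi_21 rho(1) - phi_22 rho(2)]
    numerator   = -0.0247 - (0.214723)(0.3408) - (0.277027)(0.297) = -0.18015467
    denominator = 1 - (0.214723)(0.297) - (0.277027)(0.3408) = 0.8418164
  phi_33 = -0.18015467 / 0.8418164 = -0.214.
Therefore phi_{33} = -0.2140.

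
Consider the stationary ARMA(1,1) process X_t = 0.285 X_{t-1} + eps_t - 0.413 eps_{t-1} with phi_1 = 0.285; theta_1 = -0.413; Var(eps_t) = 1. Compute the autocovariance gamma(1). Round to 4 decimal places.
\gamma(1) = -0.1229

Multiply the model equation by X_{t-k} and take expectations. With theta_0 = psi_0 = 1 and psi_j the MA(infinity) weights, this gives
  gamma(k) - sum_i phi_i gamma(k-i) = c_k,
  c_k = sigma^2 * sum_{j=k..q} theta_j psi_{j-k}   (c_k = 0 for k > q),
using gamma(-m) = gamma(m).
psi-weights needed (psi_j = theta_j + sum_i phi_i psi_{j-i}):
  psi_1 = theta_1 + phi_1 = -0.413 + (0.285) = -0.128
Right-hand sides:
  c_0 = sigma^2 (1 + theta_1 psi_1) = 1 * (1 + (-0.413)(-0.128)) = 1 * 1.052864 = 1.052864
  c_1 = sigma^2 theta_1 = 1 * (-0.413) = -0.413
  c_2 = 0
Equations for k = 0 and k = 1 (AR order 1):
  gamma(0) = phi_1 gamma(1) + c_0
  gamma(1) = phi_1 gamma(0) + c_1
Substituting the second into the first: gamma(0) (1 - phi_1^2) = c_0 + phi_1 c_1, so
  gamma(0) = (c_0 + phi_1 c_1) / (1 - phi_1^2) = (1.052864 + (0.285)(-0.413)) / (1 - (0.285)^2) = 0.935159 / 0.918775 = 1.017832.
  gamma(1) = phi_1 gamma(0) + c_1 = (0.285)(1.017832) + (-0.413) = -0.122918.
Therefore gamma(1) = -0.1229 (to 4 decimal places).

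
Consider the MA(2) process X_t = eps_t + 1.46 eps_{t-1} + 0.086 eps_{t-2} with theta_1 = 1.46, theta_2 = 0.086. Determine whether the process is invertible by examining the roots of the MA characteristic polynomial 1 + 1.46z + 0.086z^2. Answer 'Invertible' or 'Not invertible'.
\text{Not invertible}

The MA(q) characteristic polynomial is P(z) = 1 + 1.46z + 0.086z^2.
Invertibility requires all roots to lie outside the unit circle, i.e. |z| > 1 for every root.
Set 1 + (1.46) z + (0.086) z^2 = 0, i.e. a z^2 + b z + c = 0 with a = 0.086, b = 1.46, c = 1.
Discriminant D = b^2 - 4ac = (1.46)^2 - 4*(0.086)*1 = 2.1316 - (0.344) = 1.7876.
D >= 0, so the roots are real: z = (-b +/- sqrt(D)) / (2a) = (-1.46 +/- 1.337012) / (0.172).
  z_1 = (-1.46 + 1.337012) / (0.172) = -0.715,   |z_1| = 0.715.
  z_2 = (-1.46 - 1.337012) / (0.172) = -16.2617,   |z_2| = 16.2617.
Moduli of all roots: 0.7150, 16.2617.
All moduli strictly greater than 1? No.
Verdict: Not invertible.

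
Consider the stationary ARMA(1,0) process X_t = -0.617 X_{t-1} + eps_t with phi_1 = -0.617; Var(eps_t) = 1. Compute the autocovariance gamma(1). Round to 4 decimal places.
\gamma(1) = -0.9963

Multiply the model equation by X_{t-k} and take expectations. With theta_0 = psi_0 = 1 and psi_j the MA(infinity) weights, this gives
  gamma(k) - sum_i phi_i gamma(k-i) = c_k,
  c_k = sigma^2 * sum_{j=k..q} theta_j psi_{j-k}   (c_k = 0 for k > q),
using gamma(-m) = gamma(m).
Pure AR (q = 0): c_0 = sigma^2 = 1, c_k = 0 for k >= 1.
Equations for k = 0 and k = 1 (AR order 1):
  gamma(0) = phi_1 gamma(1) + c_0
  gamma(1) = phi_1 gamma(0) + c_1
Substituting the second into the first: gamma(0) (1 - phi_1^2) = c_0 + phi_1 c_1, so
  gamma(0) = c_0 / (1 - phi_1^2) = 1 / (1 - (-0.617)^2) = 1 / 0.619311 = 1.614698.
  gamma(1) = phi_1 gamma(0) = (-0.617)(1.614698) = -0.996268.
Therefore gamma(1) = -0.9963 (to 4 decimal places).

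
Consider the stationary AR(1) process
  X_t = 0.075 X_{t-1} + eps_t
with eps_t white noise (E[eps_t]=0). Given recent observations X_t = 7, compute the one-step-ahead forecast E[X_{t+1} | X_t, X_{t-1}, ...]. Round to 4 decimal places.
E[X_{t+1} \mid \mathcal F_t] = 0.5250

For an AR(p) model X_t = c + sum_i phi_i X_{t-i} + eps_t, the
one-step-ahead conditional mean is
  E[X_{t+1} | X_t, ...] = c + sum_i phi_i X_{t+1-i}.
Substitute known values:
  E[X_{t+1} | ...] = (0.075) * (7)
                   = 0.5250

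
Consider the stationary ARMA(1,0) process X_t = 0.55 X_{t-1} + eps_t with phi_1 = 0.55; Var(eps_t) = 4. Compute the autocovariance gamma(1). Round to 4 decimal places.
\gamma(1) = 3.1541

Multiply the model equation by X_{t-k} and take expectations. With theta_0 = psi_0 = 1 and psi_j the MA(infinity) weights, this gives
  gamma(k) - sum_i phi_i gamma(k-i) = c_k,
  c_k = sigma^2 * sum_{j=k..q} theta_j psi_{j-k}   (c_k = 0 for k > q),
using gamma(-m) = gamma(m).
Pure AR (q = 0): c_0 = sigma^2 = 4, c_k = 0 for k >= 1.
Equations for k = 0 and k = 1 (AR order 1):
  gamma(0) = phi_1 gamma(1) + c_0
  gamma(1) = phi_1 gamma(0) + c_1
Substituting the second into the first: gamma(0) (1 - phi_1^2) = c_0 + phi_1 c_1, so
  gamma(0) = c_0 / (1 - phi_1^2) = 4 / (1 - (0.55)^2) = 4 / 0.6975 = 5.734767.
  gamma(1) = phi_1 gamma(0) = (0.55)(5.734767) = 3.154122.
Therefore gamma(1) = 3.1541 (to 4 decimal places).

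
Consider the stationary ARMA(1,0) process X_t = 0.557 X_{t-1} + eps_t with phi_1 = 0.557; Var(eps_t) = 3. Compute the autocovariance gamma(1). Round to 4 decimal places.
\gamma(1) = 2.4226

Multiply the model equation by X_{t-k} and take expectations. With theta_0 = psi_0 = 1 and psi_j the MA(infinity) weights, this gives
  gamma(k) - sum_i phi_i gamma(k-i) = c_k,
  c_k = sigma^2 * sum_{j=k..q} theta_j psi_{j-k}   (c_k = 0 for k > q),
using gamma(-m) = gamma(m).
Pure AR (q = 0): c_0 = sigma^2 = 3, c_k = 0 for k >= 1.
Equations for k = 0 and k = 1 (AR order 1):
  gamma(0) = phi_1 gamma(1) + c_0
  gamma(1) = phi_1 gamma(0) + c_1
Substituting the second into the first: gamma(0) (1 - phi_1^2) = c_0 + phi_1 c_1, so
  gamma(0) = c_0 / (1 - phi_1^2) = 3 / (1 - (0.557)^2) = 3 / 0.689751 = 4.349396.
  gamma(1) = phi_1 gamma(0) = (0.557)(4.349396) = 2.422613.
Therefore gamma(1) = 2.4226 (to 4 decimal places).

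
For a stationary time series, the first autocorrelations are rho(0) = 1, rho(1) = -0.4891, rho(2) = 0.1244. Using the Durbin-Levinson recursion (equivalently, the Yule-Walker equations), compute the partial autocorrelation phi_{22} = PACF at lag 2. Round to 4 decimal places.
\phi_{22} = -0.1509

The PACF at lag k is phi_{kk}, the last component of the solution
to the Yule-Walker system G_k phi = r_k where
  (G_k)_{ij} = rho(|i - j|), (r_k)_i = rho(i), i,j = 1..k.
Equivalently, Durbin-Levinson gives phi_{kk} iteratively:
  phi_{11} = rho(1)
  phi_{kk} = [rho(k) - sum_{j=1..k-1} phi_{k-1,j} rho(k-j)]
            / [1 - sum_{j=1..k-1} phi_{k-1,j} rho(j)],
  phi_{k,j} = phi_{k-1,j} - phi_{kk} phi_{k-1,k-j},  j = 1..k-1.
Step k = 1:
  phi_11 = rho(1) = -0.4891.
Step k = 2:
  phi_22 = [rho(2) - phi_11 rho(1)] / [1 - phi_11 rho(1)] = [0.1244 - (-0.4891)(-0.4891)] / [1 - (-0.4891)(-0.4891)]
         = -0.11481881 / 0.76078119 = -0.1509.
Therefore phi_{22} = -0.1509.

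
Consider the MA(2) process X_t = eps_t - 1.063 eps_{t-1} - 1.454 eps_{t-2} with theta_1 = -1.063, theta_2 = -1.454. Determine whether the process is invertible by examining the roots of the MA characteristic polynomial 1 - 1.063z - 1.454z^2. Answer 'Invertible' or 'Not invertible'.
\text{Not invertible}

The MA(q) characteristic polynomial is P(z) = 1 - 1.063z - 1.454z^2.
Invertibility requires all roots to lie outside the unit circle, i.e. |z| > 1 for every root.
Set 1 + (-1.063) z + (-1.454) z^2 = 0, i.e. a z^2 + b z + c = 0 with a = -1.454, b = -1.063, c = 1.
Discriminant D = b^2 - 4ac = (-1.063)^2 - 4*(-1.454)*1 = 1.129969 - (-5.816) = 6.945969.
D >= 0, so the roots are real: z = (-b +/- sqrt(D)) / (2a) = (1.063 +/- 2.635521) / (-2.908).
  z_1 = (1.063 + 2.635521) / (-2.908) = -1.2718,   |z_1| = 1.2718.
  z_2 = (1.063 - 2.635521) / (-2.908) = 0.5408,   |z_2| = 0.5408.
Moduli of all roots: 1.2718, 0.5408.
All moduli strictly greater than 1? No.
Verdict: Not invertible.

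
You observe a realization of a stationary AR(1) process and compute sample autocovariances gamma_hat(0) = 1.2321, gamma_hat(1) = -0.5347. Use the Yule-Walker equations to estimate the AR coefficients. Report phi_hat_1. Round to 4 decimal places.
\hat\phi_{1} = -0.4340

The Yule-Walker equations for an AR(p) process read, in matrix form,
  Gamma_p phi = r_p,   with   (Gamma_p)_{ij} = gamma(|i - j|),
                       (r_p)_i = gamma(i),   i,j = 1..p.
Substitute the sample gammas (Toeplitz matrix and right-hand side of size 1):
  Gamma_p = [[1.2321]]
  r_p     = [-0.5347]
With p = 1 this is the single equation gamma(0) phi_1 = gamma(1):
  phi_hat_1 = gamma(1) / gamma(0) = -0.5347 / 1.2321 = -0.4340.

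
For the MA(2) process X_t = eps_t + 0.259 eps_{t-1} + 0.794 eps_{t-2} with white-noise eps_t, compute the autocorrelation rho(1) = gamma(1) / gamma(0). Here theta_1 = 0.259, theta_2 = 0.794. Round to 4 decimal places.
\rho(1) = 0.2737

For an MA(q) process with theta_0 = 1, the autocovariance is
  gamma(k) = sigma^2 * sum_{i=0..q-k} theta_i * theta_{i+k},
and rho(k) = gamma(k) / gamma(0). Sigma^2 cancels.
  numerator   = (1)*(0.259) + (0.259)*(0.794) = 0.464646.
  denominator = (1)^2 + (0.259)^2 + (0.794)^2 = 1.697517.
  rho(1) = 0.464646 / 1.697517 = 0.2737.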